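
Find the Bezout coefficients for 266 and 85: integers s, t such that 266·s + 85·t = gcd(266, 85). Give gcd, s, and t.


Euclidean algorithm on (266, 85) — divide until remainder is 0:
  266 = 3 · 85 + 11
  85 = 7 · 11 + 8
  11 = 1 · 8 + 3
  8 = 2 · 3 + 2
  3 = 1 · 2 + 1
  2 = 2 · 1 + 0
gcd(266, 85) = 1.
Track Bezout coefficients alongside the remainders: start with r₀ = 266 = a·1 + b·0 (s = 1, t = 0) and r₁ = 85 = a·0 + b·1 (s = 0, t = 1); each new remainder r_{k+1} = r_{k-1} − q_k·r_k inherits s_{k+1} = s_{k-1} − q_k·s_k, t_{k+1} = t_{k-1} − q_k·t_k, so r_k = a·s_k + b·t_k at every step:
  q = 3: r = 11, s = 1 − 3·0 = 1, t = 0 − 3·1 = -3  (check: 266·1 + 85·(-3) = 11)
  q = 7: r = 8, s = 0 − 7·1 = -7, t = 1 − 7·(-3) = 22  (check: 266·(-7) + 85·22 = 8)
  q = 1: r = 3, s = 1 − 1·(-7) = 8, t = -3 − 1·22 = -25  (check: 266·8 + 85·(-25) = 3)
  q = 2: r = 2, s = -7 − 2·8 = -23, t = 22 − 2·(-25) = 72  (check: 266·(-23) + 85·72 = 2)
  q = 1: r = 1, s = 8 − 1·(-23) = 31, t = -25 − 1·72 = -97  (check: 266·31 + 85·(-97) = 1)
The row with r = 1 (the gcd) gives the Bezout coefficients s = 31, t = -97.
Result: 266 · (31) + 85 · (-97) = 1.

gcd(266, 85) = 1; s = 31, t = -97 (check: 266·31 + 85·(-97) = 1).


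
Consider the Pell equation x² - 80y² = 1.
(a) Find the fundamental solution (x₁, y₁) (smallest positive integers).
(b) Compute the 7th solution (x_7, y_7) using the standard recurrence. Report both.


Step 1: Find the fundamental solution (x₁, y₁) of x² - 80y² = 1.
  Expand √80 as a continued fraction. a₀ = ⌊√80⌋ = 8; iterate m_{k+1} = d_k·a_k − m_k, d_{k+1} = (80 − m_{k+1}²)/d_k, a_{k+1} = ⌊(a₀ + m_{k+1})/d_{k+1}⌋ (starting m₀ = 0, d₀ = 1), with convergents p_k = a_k·p_{k-1} + p_{k-2}, q_k = a_k·q_{k-1} + q_{k-2} (p₋₁ = 1, q₋₁ = 0):
  k = 0: a₀ = 8; p₀/q₀ = 8/1; p₀² − 80·q₀² = 64 − 80 = -16.
  k = 1: m = 8, d = 16, a = ⌊(8 + 8)/16⌋ = 1; p/q = (1·8 + 1)/(1·1 + 0) = 9/1; p² − 80·q² = 81 − 80 = 1.
  The first convergent with p² − 80·q² = 1 gives the fundamental solution (x₁, y₁) = (9, 1).
Step 2: Apply the recurrence (x_{n+1}, y_{n+1}) = (x₁x_n + 80y₁y_n, x₁y_n + y₁x_n) repeatedly.
  From (x_1, y_1) = (9, 1): x_2 = 9·9 + 80·1·1 = 161; y_2 = 9·1 + 1·9 = 18.
  From (x_2, y_2) = (161, 18): x_3 = 9·161 + 80·1·18 = 2889; y_3 = 9·18 + 1·161 = 323.
  From (x_3, y_3) = (2889, 323): x_4 = 9·2889 + 80·1·323 = 51841; y_4 = 9·323 + 1·2889 = 5796.
  From (x_4, y_4) = (51841, 5796): x_5 = 9·51841 + 80·1·5796 = 930249; y_5 = 9·5796 + 1·51841 = 104005.
  From (x_5, y_5) = (930249, 104005): x_6 = 9·930249 + 80·1·104005 = 16692641; y_6 = 9·104005 + 1·930249 = 1866294.
  From (x_6, y_6) = (16692641, 1866294): x_7 = 9·16692641 + 80·1·1866294 = 299537289; y_7 = 9·1866294 + 1·16692641 = 33489287.
Step 3: Verify x_7² - 80·y_7² = 89722587501469521 - 89722587501469520 = 1 (should be 1). ✓

(x_1, y_1) = (9, 1); (x_7, y_7) = (299537289, 33489287).


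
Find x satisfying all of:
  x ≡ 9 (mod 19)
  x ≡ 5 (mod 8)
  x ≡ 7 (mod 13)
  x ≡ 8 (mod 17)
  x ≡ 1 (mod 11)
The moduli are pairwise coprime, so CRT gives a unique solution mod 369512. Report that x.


Product of moduli M = 19 · 8 · 13 · 17 · 11 = 369512.
Merge one congruence at a time:
  Start: x ≡ 9 (mod 19).
  Combine with x ≡ 5 (mod 8); new modulus lcm = 152.
    Write x = 9 + 19·t and substitute into x ≡ 5 (mod 8): 19·t ≡ 5 − 9 = -4 (mod 8).
    Reduce coefficients mod 8: 3·t ≡ 4 (mod 8).
    The inverse of 3 mod 8 is 3 (since 3·3 = 9 = 1·8 + 1), so t ≡ 3·4 = 12 ≡ 4 (mod 8).
    Then x = 9 + 19·4 = 85, valid modulo lcm(19, 8) = 152: x ≡ 85 (mod 152).
  Combine with x ≡ 7 (mod 13); new modulus lcm = 1976.
    Write x = 85 + 152·t and substitute into x ≡ 7 (mod 13): 152·t ≡ 7 − 85 = -78 (mod 13).
    Reduce coefficients mod 13: 9·t ≡ 0 (mod 13).
    The inverse of 9 mod 13 is 3 (since 9·3 = 27 = 2·13 + 1), so t ≡ 3·0 = 0 ≡ 0 (mod 13).
    Then x = 85 + 152·0 = 85, valid modulo lcm(152, 13) = 1976: x ≡ 85 (mod 1976).
  Combine with x ≡ 8 (mod 17); new modulus lcm = 33592.
    Write x = 85 + 1976·t and substitute into x ≡ 8 (mod 17): 1976·t ≡ 8 − 85 = -77 (mod 17).
    Reduce coefficients mod 17: 4·t ≡ 8 (mod 17).
    The inverse of 4 mod 17 is 13 (since 4·13 = 52 = 3·17 + 1), so t ≡ 13·8 = 104 ≡ 2 (mod 17).
    Then x = 85 + 1976·2 = 4037, valid modulo lcm(1976, 17) = 33592: x ≡ 4037 (mod 33592).
  Combine with x ≡ 1 (mod 11); new modulus lcm = 369512.
    Write x = 4037 + 33592·t and substitute into x ≡ 1 (mod 11): 33592·t ≡ 1 − 4037 = -4036 (mod 11).
    Reduce coefficients mod 11: 9·t ≡ 1 (mod 11).
    The inverse of 9 mod 11 is 5 (since 9·5 = 45 = 4·11 + 1), so t ≡ 5·1 = 5 ≡ 5 (mod 11).
    Then x = 4037 + 33592·5 = 171997, valid modulo lcm(33592, 11) = 369512: x ≡ 171997 (mod 369512).
Verify against each original: 171997 mod 19 = 9, 171997 mod 8 = 5, 171997 mod 13 = 7, 171997 mod 17 = 8, 171997 mod 11 = 1.

x ≡ 171997 (mod 369512).


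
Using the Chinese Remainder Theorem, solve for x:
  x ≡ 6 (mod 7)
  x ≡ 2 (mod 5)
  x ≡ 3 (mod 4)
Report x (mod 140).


Moduli 7, 5, 4 are pairwise coprime; by CRT there is a unique solution modulo M = 7 · 5 · 4 = 140.
Solve pairwise, accumulating the modulus:
  Start with x ≡ 6 (mod 7).
  Combine with x ≡ 2 (mod 5): since gcd(7, 5) = 1, we get a unique residue mod 35.
    Write x = 6 + 7·t and substitute into x ≡ 2 (mod 5): 7·t ≡ 2 − 6 = -4 (mod 5).
    Reduce coefficients mod 5: 2·t ≡ 1 (mod 5).
    The inverse of 2 mod 5 is 3 (since 2·3 = 6 = 1·5 + 1), so t ≡ 3·1 = 3 ≡ 3 (mod 5).
    Then x = 6 + 7·3 = 27, valid modulo lcm(7, 5) = 35: x ≡ 27 (mod 35).
  Combine with x ≡ 3 (mod 4): since gcd(35, 4) = 1, we get a unique residue mod 140.
    Write x = 27 + 35·t and substitute into x ≡ 3 (mod 4): 35·t ≡ 3 − 27 = -24 (mod 4).
    Reduce coefficients mod 4: 3·t ≡ 0 (mod 4).
    The inverse of 3 mod 4 is 3 (since 3·3 = 9 = 2·4 + 1), so t ≡ 3·0 = 0 ≡ 0 (mod 4).
    Then x = 27 + 35·0 = 27, valid modulo lcm(35, 4) = 140: x ≡ 27 (mod 140).
Verify: 27 mod 7 = 6 ✓, 27 mod 5 = 2 ✓, 27 mod 4 = 3 ✓.

x ≡ 27 (mod 140).


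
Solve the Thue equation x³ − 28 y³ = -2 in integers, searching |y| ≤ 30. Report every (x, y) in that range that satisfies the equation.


The equation is x³ - 28y³ = -2. For fixed y, x³ = 28·y³ − 2, so a solution requires the RHS to be a perfect cube.
Strategy: iterate y from -30 to 30, compute RHS = 28·y³ − 2, and check whether it is a (positive or negative) perfect cube.
Check small values of y:
  y = 0: RHS = -2 is not a perfect cube.
  y = 1: RHS = 26 is not a perfect cube.
  y = -1: RHS = -30 is not a perfect cube.
  y = 2: RHS = 222 is not a perfect cube.
  y = -2: RHS = -226 is not a perfect cube.
  y = 3: RHS = 754 is not a perfect cube.
  y = -3: RHS = -758 is not a perfect cube.
Continuing the search up to |y| = 30 finds no solutions either.
No (x, y) in the scanned range satisfies the equation.

No integer solutions with |y| ≤ 30.


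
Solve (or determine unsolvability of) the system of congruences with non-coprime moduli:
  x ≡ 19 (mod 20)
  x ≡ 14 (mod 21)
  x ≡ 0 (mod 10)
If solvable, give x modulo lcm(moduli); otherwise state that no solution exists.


Moduli 20, 21, 10 are not pairwise coprime, so CRT works modulo lcm(m_i) when all pairwise compatibility conditions hold.
Pairwise compatibility: gcd(m_i, m_j) must divide a_i - a_j for every pair.
Merge one congruence at a time:
  Start: x ≡ 19 (mod 20).
  Combine with x ≡ 14 (mod 21): gcd(20, 21) = 1; 14 - 19 = -5, which IS divisible by 1, so compatible.
    Write x = 19 + 20·t and substitute into x ≡ 14 (mod 21): 20·t ≡ 14 − 19 = -5 (mod 21).
    Reduce coefficients mod 21: 20·t ≡ 16 (mod 21).
    The inverse of 20 mod 21 is 20 (since 20·20 = 400 = 19·21 + 1), so t ≡ 20·16 = 320 ≡ 5 (mod 21).
    Then x = 19 + 20·5 = 119, valid modulo lcm(20, 21) = 420: x ≡ 119 (mod 420).
  Combine with x ≡ 0 (mod 10): gcd(420, 10) = 10, and 0 - 119 = -119 is NOT divisible by 10.
    ⇒ system is inconsistent (no integer solution).

No solution (the system is inconsistent).


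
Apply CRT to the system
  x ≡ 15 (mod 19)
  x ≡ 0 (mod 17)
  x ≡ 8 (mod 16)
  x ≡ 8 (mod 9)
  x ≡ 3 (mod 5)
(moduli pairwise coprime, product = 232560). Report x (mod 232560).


Product of moduli M = 19 · 17 · 16 · 9 · 5 = 232560.
Merge one congruence at a time:
  Start: x ≡ 15 (mod 19).
  Combine with x ≡ 0 (mod 17); new modulus lcm = 323.
    Write x = 15 + 19·t and substitute into x ≡ 0 (mod 17): 19·t ≡ 0 − 15 = -15 (mod 17).
    Reduce coefficients mod 17: 2·t ≡ 2 (mod 17).
    The inverse of 2 mod 17 is 9 (since 2·9 = 18 = 1·17 + 1), so t ≡ 9·2 = 18 ≡ 1 (mod 17).
    Then x = 15 + 19·1 = 34, valid modulo lcm(19, 17) = 323: x ≡ 34 (mod 323).
  Combine with x ≡ 8 (mod 16); new modulus lcm = 5168.
    Write x = 34 + 323·t and substitute into x ≡ 8 (mod 16): 323·t ≡ 8 − 34 = -26 (mod 16).
    Reduce coefficients mod 16: 3·t ≡ 6 (mod 16).
    The inverse of 3 mod 16 is 11 (since 3·11 = 33 = 2·16 + 1), so t ≡ 11·6 = 66 ≡ 2 (mod 16).
    Then x = 34 + 323·2 = 680, valid modulo lcm(323, 16) = 5168: x ≡ 680 (mod 5168).
  Combine with x ≡ 8 (mod 9); new modulus lcm = 46512.
    Write x = 680 + 5168·t and substitute into x ≡ 8 (mod 9): 5168·t ≡ 8 − 680 = -672 (mod 9).
    Reduce coefficients mod 9: 2·t ≡ 3 (mod 9).
    The inverse of 2 mod 9 is 5 (since 2·5 = 10 = 1·9 + 1), so t ≡ 5·3 = 15 ≡ 6 (mod 9).
    Then x = 680 + 5168·6 = 31688, valid modulo lcm(5168, 9) = 46512: x ≡ 31688 (mod 46512).
  Combine with x ≡ 3 (mod 5); new modulus lcm = 232560.
    Write x = 31688 + 46512·t and substitute into x ≡ 3 (mod 5): 46512·t ≡ 3 − 31688 = -31685 (mod 5).
    Reduce coefficients mod 5: 2·t ≡ 0 (mod 5).
    The inverse of 2 mod 5 is 3 (since 2·3 = 6 = 1·5 + 1), so t ≡ 3·0 = 0 ≡ 0 (mod 5).
    Then x = 31688 + 46512·0 = 31688, valid modulo lcm(46512, 5) = 232560: x ≡ 31688 (mod 232560).
Verify against each original: 31688 mod 19 = 15, 31688 mod 17 = 0, 31688 mod 16 = 8, 31688 mod 9 = 8, 31688 mod 5 = 3.

x ≡ 31688 (mod 232560).


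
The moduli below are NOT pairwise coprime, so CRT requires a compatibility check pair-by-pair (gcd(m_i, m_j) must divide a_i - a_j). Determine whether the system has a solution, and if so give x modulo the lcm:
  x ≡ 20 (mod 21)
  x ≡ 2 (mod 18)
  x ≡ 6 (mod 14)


Moduli 21, 18, 14 are not pairwise coprime, so CRT works modulo lcm(m_i) when all pairwise compatibility conditions hold.
Pairwise compatibility: gcd(m_i, m_j) must divide a_i - a_j for every pair.
Merge one congruence at a time:
  Start: x ≡ 20 (mod 21).
  Combine with x ≡ 2 (mod 18): gcd(21, 18) = 3; 2 - 20 = -18, which IS divisible by 3, so compatible.
    Write x = 20 + 21·t and substitute into x ≡ 2 (mod 18): 21·t ≡ 2 − 20 = -18 (mod 18).
    Divide the congruence (and modulus) by g = 3: 7·t ≡ -6 (mod 6).
    Reduce coefficients mod 6: 1·t ≡ 0 (mod 6).
    So t ≡ 0 (mod 6).
    Then x = 20 + 21·0 = 20, valid modulo lcm(21, 18) = 126: x ≡ 20 (mod 126).
  Combine with x ≡ 6 (mod 14): gcd(126, 14) = 14; 6 - 20 = -14, which IS divisible by 14, so compatible.
    Write x = 20 + 126·t and substitute into x ≡ 6 (mod 14): 126·t ≡ 6 − 20 = -14 (mod 14).
    Divide the congruence (and modulus) by g = 14: 9·t ≡ -1 (mod 1).
    Modulo 1 every t works; take t = 0.
    Then x = 20 + 126·0 = 20, valid modulo lcm(126, 14) = 126: x ≡ 20 (mod 126).
Verify: 20 mod 21 = 20, 20 mod 18 = 2, 20 mod 14 = 6.

x ≡ 20 (mod 126).


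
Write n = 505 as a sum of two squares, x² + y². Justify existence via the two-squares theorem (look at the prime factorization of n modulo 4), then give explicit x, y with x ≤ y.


Step 1: Factor n = 505 = 5 · 101.
Step 2: Check the mod-4 condition on each prime factor: 5 ≡ 1 (mod 4), exponent 1; 101 ≡ 1 (mod 4), exponent 1.
All primes ≡ 3 (mod 4) appear to even exponent (or don't appear), so by the two-squares theorem n IS expressible as a sum of two squares.
Step 3: Build a representation. Here n = 5 · 101 is a product of primes ≡ 1 (mod 4). Each prime p ≡ 1 (mod 4) is itself a sum of two squares; find a² by testing p − a² for a perfect square:
  5: 5 − 1² = 4 = 2² ⇒ 5 = 1² + 2².
  101: 101 − 1² = 100 = 10² ⇒ 101 = 1² + 10².
  Combine using the Brahmagupta–Fibonacci identity (a² + b²)(c² + d²) = (ac − bd)² + (ad + bc)² = (ac + bd)² + (ad − bc)²:
  5 · 101 = 505: from (1² + 2²)(1² + 10²), take (1·1 − 2·10, 1·10 + 2·1) = (1 − 20, 10 + 2) = (-19, 12); dropping signs (only squares matter) gives (19, 12); check 19² + 12² = 361 + 144 = 505 ✓.
Step 4: Order so x ≤ y and verify: 12² + 19² = 144 + 361 = 505 = n. ✓

n = 505 = 12² + 19² (one valid representation with x ≤ y).


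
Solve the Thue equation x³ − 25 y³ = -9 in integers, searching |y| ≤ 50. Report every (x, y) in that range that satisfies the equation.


The equation is x³ - 25y³ = -9. For fixed y, x³ = 25·y³ − 9, so a solution requires the RHS to be a perfect cube.
Strategy: iterate y from -50 to 50, compute RHS = 25·y³ − 9, and check whether it is a (positive or negative) perfect cube.
Check small values of y:
  y = 0: RHS = -9 is not a perfect cube.
  y = 1: RHS = 16 is not a perfect cube.
  y = -1: RHS = -34 is not a perfect cube.
  y = 2: RHS = 191 is not a perfect cube.
  y = -2: RHS = -209 is not a perfect cube.
  y = 3: RHS = 666 is not a perfect cube.
  y = -3: RHS = -684 is not a perfect cube.
Continuing the search up to |y| = 50 finds no solutions either.
No (x, y) in the scanned range satisfies the equation.

No integer solutions with |y| ≤ 50.


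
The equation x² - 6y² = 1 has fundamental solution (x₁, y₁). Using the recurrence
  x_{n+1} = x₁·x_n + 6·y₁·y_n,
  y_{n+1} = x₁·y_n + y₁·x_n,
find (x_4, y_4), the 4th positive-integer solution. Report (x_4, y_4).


Step 1: Find the fundamental solution (x₁, y₁) of x² - 6y² = 1.
  Expand √6 as a continued fraction. a₀ = ⌊√6⌋ = 2; iterate m_{k+1} = d_k·a_k − m_k, d_{k+1} = (6 − m_{k+1}²)/d_k, a_{k+1} = ⌊(a₀ + m_{k+1})/d_{k+1}⌋ (starting m₀ = 0, d₀ = 1), with convergents p_k = a_k·p_{k-1} + p_{k-2}, q_k = a_k·q_{k-1} + q_{k-2} (p₋₁ = 1, q₋₁ = 0):
  k = 0: a₀ = 2; p₀/q₀ = 2/1; p₀² − 6·q₀² = 4 − 6 = -2.
  k = 1: m = 2, d = 2, a = ⌊(2 + 2)/2⌋ = 2; p/q = (2·2 + 1)/(2·1 + 0) = 5/2; p² − 6·q² = 25 − 24 = 1.
  The first convergent with p² − 6·q² = 1 gives the fundamental solution (x₁, y₁) = (5, 2).
Step 2: Apply the recurrence (x_{n+1}, y_{n+1}) = (x₁x_n + 6y₁y_n, x₁y_n + y₁x_n) repeatedly.
  From (x_1, y_1) = (5, 2): x_2 = 5·5 + 6·2·2 = 49; y_2 = 5·2 + 2·5 = 20.
  From (x_2, y_2) = (49, 20): x_3 = 5·49 + 6·2·20 = 485; y_3 = 5·20 + 2·49 = 198.
  From (x_3, y_3) = (485, 198): x_4 = 5·485 + 6·2·198 = 4801; y_4 = 5·198 + 2·485 = 1960.
Step 3: Verify x_4² - 6·y_4² = 23049601 - 23049600 = 1 (should be 1). ✓

(x_1, y_1) = (5, 2); (x_4, y_4) = (4801, 1960).


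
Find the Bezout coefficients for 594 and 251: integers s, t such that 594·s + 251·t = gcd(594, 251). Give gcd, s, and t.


Euclidean algorithm on (594, 251) — divide until remainder is 0:
  594 = 2 · 251 + 92
  251 = 2 · 92 + 67
  92 = 1 · 67 + 25
  67 = 2 · 25 + 17
  25 = 1 · 17 + 8
  17 = 2 · 8 + 1
  8 = 8 · 1 + 0
gcd(594, 251) = 1.
Track Bezout coefficients alongside the remainders: start with r₀ = 594 = a·1 + b·0 (s = 1, t = 0) and r₁ = 251 = a·0 + b·1 (s = 0, t = 1); each new remainder r_{k+1} = r_{k-1} − q_k·r_k inherits s_{k+1} = s_{k-1} − q_k·s_k, t_{k+1} = t_{k-1} − q_k·t_k, so r_k = a·s_k + b·t_k at every step:
  q = 2: r = 92, s = 1 − 2·0 = 1, t = 0 − 2·1 = -2  (check: 594·1 + 251·(-2) = 92)
  q = 2: r = 67, s = 0 − 2·1 = -2, t = 1 − 2·(-2) = 5  (check: 594·(-2) + 251·5 = 67)
  q = 1: r = 25, s = 1 − 1·(-2) = 3, t = -2 − 1·5 = -7  (check: 594·3 + 251·(-7) = 25)
  q = 2: r = 17, s = -2 − 2·3 = -8, t = 5 − 2·(-7) = 19  (check: 594·(-8) + 251·19 = 17)
  q = 1: r = 8, s = 3 − 1·(-8) = 11, t = -7 − 1·19 = -26  (check: 594·11 + 251·(-26) = 8)
  q = 2: r = 1, s = -8 − 2·11 = -30, t = 19 − 2·(-26) = 71  (check: 594·(-30) + 251·71 = 1)
The row with r = 1 (the gcd) gives the Bezout coefficients s = -30, t = 71.
Result: 594 · (-30) + 251 · (71) = 1.

gcd(594, 251) = 1; s = -30, t = 71 (check: 594·(-30) + 251·71 = 1).


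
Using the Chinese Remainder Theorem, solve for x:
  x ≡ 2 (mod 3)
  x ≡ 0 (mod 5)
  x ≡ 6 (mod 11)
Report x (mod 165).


Moduli 3, 5, 11 are pairwise coprime; by CRT there is a unique solution modulo M = 3 · 5 · 11 = 165.
Solve pairwise, accumulating the modulus:
  Start with x ≡ 2 (mod 3).
  Combine with x ≡ 0 (mod 5): since gcd(3, 5) = 1, we get a unique residue mod 15.
    Write x = 2 + 3·t and substitute into x ≡ 0 (mod 5): 3·t ≡ 0 − 2 = -2 (mod 5).
    Reduce coefficients mod 5: 3·t ≡ 3 (mod 5).
    The inverse of 3 mod 5 is 2 (since 3·2 = 6 = 1·5 + 1), so t ≡ 2·3 = 6 ≡ 1 (mod 5).
    Then x = 2 + 3·1 = 5, valid modulo lcm(3, 5) = 15: x ≡ 5 (mod 15).
  Combine with x ≡ 6 (mod 11): since gcd(15, 11) = 1, we get a unique residue mod 165.
    Write x = 5 + 15·t and substitute into x ≡ 6 (mod 11): 15·t ≡ 6 − 5 = 1 (mod 11).
    Reduce coefficients mod 11: 4·t ≡ 1 (mod 11).
    The inverse of 4 mod 11 is 3 (since 4·3 = 12 = 1·11 + 1), so t ≡ 3·1 = 3 ≡ 3 (mod 11).
    Then x = 5 + 15·3 = 50, valid modulo lcm(15, 11) = 165: x ≡ 50 (mod 165).
Verify: 50 mod 3 = 2 ✓, 50 mod 5 = 0 ✓, 50 mod 11 = 6 ✓.

x ≡ 50 (mod 165).


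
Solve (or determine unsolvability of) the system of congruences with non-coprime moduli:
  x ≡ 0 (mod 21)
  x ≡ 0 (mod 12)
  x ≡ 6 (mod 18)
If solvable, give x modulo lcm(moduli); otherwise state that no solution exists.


Moduli 21, 12, 18 are not pairwise coprime, so CRT works modulo lcm(m_i) when all pairwise compatibility conditions hold.
Pairwise compatibility: gcd(m_i, m_j) must divide a_i - a_j for every pair.
Merge one congruence at a time:
  Start: x ≡ 0 (mod 21).
  Combine with x ≡ 0 (mod 12): gcd(21, 12) = 3; 0 - 0 = 0, which IS divisible by 3, so compatible.
    Write x = 0 + 21·t and substitute into x ≡ 0 (mod 12): 21·t ≡ 0 − 0 = 0 (mod 12).
    Divide the congruence (and modulus) by g = 3: 7·t ≡ 0 (mod 4).
    Reduce coefficients mod 4: 3·t ≡ 0 (mod 4).
    The inverse of 3 mod 4 is 3 (since 3·3 = 9 = 2·4 + 1), so t ≡ 3·0 = 0 ≡ 0 (mod 4).
    Then x = 0 + 21·0 = 0, valid modulo lcm(21, 12) = 84: x ≡ 0 (mod 84).
  Combine with x ≡ 6 (mod 18): gcd(84, 18) = 6; 6 - 0 = 6, which IS divisible by 6, so compatible.
    Write x = 0 + 84·t and substitute into x ≡ 6 (mod 18): 84·t ≡ 6 − 0 = 6 (mod 18).
    Divide the congruence (and modulus) by g = 6: 14·t ≡ 1 (mod 3).
    Reduce coefficients mod 3: 2·t ≡ 1 (mod 3).
    The inverse of 2 mod 3 is 2 (since 2·2 = 4 = 1·3 + 1), so t ≡ 2·1 = 2 ≡ 2 (mod 3).
    Then x = 0 + 84·2 = 168, valid modulo lcm(84, 18) = 252: x ≡ 168 (mod 252).
Verify: 168 mod 21 = 0, 168 mod 12 = 0, 168 mod 18 = 6.

x ≡ 168 (mod 252).


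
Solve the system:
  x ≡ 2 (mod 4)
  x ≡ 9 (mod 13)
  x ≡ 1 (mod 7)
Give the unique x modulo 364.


Moduli 4, 13, 7 are pairwise coprime; by CRT there is a unique solution modulo M = 4 · 13 · 7 = 364.
Solve pairwise, accumulating the modulus:
  Start with x ≡ 2 (mod 4).
  Combine with x ≡ 9 (mod 13): since gcd(4, 13) = 1, we get a unique residue mod 52.
    Write x = 2 + 4·t and substitute into x ≡ 9 (mod 13): 4·t ≡ 9 − 2 = 7 (mod 13).
    The inverse of 4 mod 13 is 10 (since 4·10 = 40 = 3·13 + 1), so t ≡ 10·7 = 70 ≡ 5 (mod 13).
    Then x = 2 + 4·5 = 22, valid modulo lcm(4, 13) = 52: x ≡ 22 (mod 52).
  Combine with x ≡ 1 (mod 7): since gcd(52, 7) = 1, we get a unique residue mod 364.
    Write x = 22 + 52·t and substitute into x ≡ 1 (mod 7): 52·t ≡ 1 − 22 = -21 (mod 7).
    Reduce coefficients mod 7: 3·t ≡ 0 (mod 7).
    The inverse of 3 mod 7 is 5 (since 3·5 = 15 = 2·7 + 1), so t ≡ 5·0 = 0 ≡ 0 (mod 7).
    Then x = 22 + 52·0 = 22, valid modulo lcm(52, 7) = 364: x ≡ 22 (mod 364).
Verify: 22 mod 4 = 2 ✓, 22 mod 13 = 9 ✓, 22 mod 7 = 1 ✓.

x ≡ 22 (mod 364).


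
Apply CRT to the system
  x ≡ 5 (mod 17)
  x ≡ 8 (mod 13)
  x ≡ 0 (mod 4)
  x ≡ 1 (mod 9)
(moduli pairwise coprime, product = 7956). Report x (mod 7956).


Product of moduli M = 17 · 13 · 4 · 9 = 7956.
Merge one congruence at a time:
  Start: x ≡ 5 (mod 17).
  Combine with x ≡ 8 (mod 13); new modulus lcm = 221.
    Write x = 5 + 17·t and substitute into x ≡ 8 (mod 13): 17·t ≡ 8 − 5 = 3 (mod 13).
    Reduce coefficients mod 13: 4·t ≡ 3 (mod 13).
    The inverse of 4 mod 13 is 10 (since 4·10 = 40 = 3·13 + 1), so t ≡ 10·3 = 30 ≡ 4 (mod 13).
    Then x = 5 + 17·4 = 73, valid modulo lcm(17, 13) = 221: x ≡ 73 (mod 221).
  Combine with x ≡ 0 (mod 4); new modulus lcm = 884.
    Write x = 73 + 221·t and substitute into x ≡ 0 (mod 4): 221·t ≡ 0 − 73 = -73 (mod 4).
    Reduce coefficients mod 4: 1·t ≡ 3 (mod 4).
    So t ≡ 3 (mod 4).
    Then x = 73 + 221·3 = 736, valid modulo lcm(221, 4) = 884: x ≡ 736 (mod 884).
  Combine with x ≡ 1 (mod 9); new modulus lcm = 7956.
    Write x = 736 + 884·t and substitute into x ≡ 1 (mod 9): 884·t ≡ 1 − 736 = -735 (mod 9).
    Reduce coefficients mod 9: 2·t ≡ 3 (mod 9).
    The inverse of 2 mod 9 is 5 (since 2·5 = 10 = 1·9 + 1), so t ≡ 5·3 = 15 ≡ 6 (mod 9).
    Then x = 736 + 884·6 = 6040, valid modulo lcm(884, 9) = 7956: x ≡ 6040 (mod 7956).
Verify against each original: 6040 mod 17 = 5, 6040 mod 13 = 8, 6040 mod 4 = 0, 6040 mod 9 = 1.

x ≡ 6040 (mod 7956).


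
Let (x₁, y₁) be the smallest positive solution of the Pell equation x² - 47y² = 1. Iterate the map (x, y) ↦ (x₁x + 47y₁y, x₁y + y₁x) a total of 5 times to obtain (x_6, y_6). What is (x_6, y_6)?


Step 1: Find the fundamental solution (x₁, y₁) of x² - 47y² = 1.
  Expand √47 as a continued fraction. a₀ = ⌊√47⌋ = 6; iterate m_{k+1} = d_k·a_k − m_k, d_{k+1} = (47 − m_{k+1}²)/d_k, a_{k+1} = ⌊(a₀ + m_{k+1})/d_{k+1}⌋ (starting m₀ = 0, d₀ = 1), with convergents p_k = a_k·p_{k-1} + p_{k-2}, q_k = a_k·q_{k-1} + q_{k-2} (p₋₁ = 1, q₋₁ = 0):
  k = 0: a₀ = 6; p₀/q₀ = 6/1; p₀² − 47·q₀² = 36 − 47 = -11.
  k = 1: m = 6, d = 11, a = ⌊(6 + 6)/11⌋ = 1; p/q = (1·6 + 1)/(1·1 + 0) = 7/1; p² − 47·q² = 49 − 47 = 2.
  k = 2: m = 5, d = 2, a = ⌊(6 + 5)/2⌋ = 5; p/q = (5·7 + 6)/(5·1 + 1) = 41/6; p² − 47·q² = 1681 − 1692 = -11.
  k = 3: m = 5, d = 11, a = ⌊(6 + 5)/11⌋ = 1; p/q = (1·41 + 7)/(1·6 + 1) = 48/7; p² − 47·q² = 2304 − 2303 = 1.
  The first convergent with p² − 47·q² = 1 gives the fundamental solution (x₁, y₁) = (48, 7).
Step 2: Apply the recurrence (x_{n+1}, y_{n+1}) = (x₁x_n + 47y₁y_n, x₁y_n + y₁x_n) repeatedly.
  From (x_1, y_1) = (48, 7): x_2 = 48·48 + 47·7·7 = 4607; y_2 = 48·7 + 7·48 = 672.
  From (x_2, y_2) = (4607, 672): x_3 = 48·4607 + 47·7·672 = 442224; y_3 = 48·672 + 7·4607 = 64505.
  From (x_3, y_3) = (442224, 64505): x_4 = 48·442224 + 47·7·64505 = 42448897; y_4 = 48·64505 + 7·442224 = 6191808.
  From (x_4, y_4) = (42448897, 6191808): x_5 = 48·42448897 + 47·7·6191808 = 4074651888; y_5 = 48·6191808 + 7·42448897 = 594349063.
  From (x_5, y_5) = (4074651888, 594349063): x_6 = 48·4074651888 + 47·7·594349063 = 391124132351; y_6 = 48·594349063 + 7·4074651888 = 57051318240.
Step 3: Verify x_6² - 47·y_6² = 152978086907322564787201 - 152978086907322564787200 = 1 (should be 1). ✓

(x_1, y_1) = (48, 7); (x_6, y_6) = (391124132351, 57051318240).


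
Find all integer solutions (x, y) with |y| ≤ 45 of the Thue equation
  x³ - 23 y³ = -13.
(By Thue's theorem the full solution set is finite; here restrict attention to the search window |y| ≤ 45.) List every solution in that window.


The equation is x³ - 23y³ = -13. For fixed y, x³ = 23·y³ − 13, so a solution requires the RHS to be a perfect cube.
Strategy: iterate y from -45 to 45, compute RHS = 23·y³ − 13, and check whether it is a (positive or negative) perfect cube.
Check small values of y:
  y = 0: RHS = -13 is not a perfect cube.
  y = 1: RHS = 10 is not a perfect cube.
  y = -1: RHS = -36 is not a perfect cube.
  y = 2: RHS = 171 is not a perfect cube.
  y = -2: RHS = -197 is not a perfect cube.
  y = 3: RHS = 608 is not a perfect cube.
  y = -3: RHS = -634 is not a perfect cube.
Continuing the search up to |y| = 45 finds no solutions either.
No (x, y) in the scanned range satisfies the equation.

No integer solutions with |y| ≤ 45.


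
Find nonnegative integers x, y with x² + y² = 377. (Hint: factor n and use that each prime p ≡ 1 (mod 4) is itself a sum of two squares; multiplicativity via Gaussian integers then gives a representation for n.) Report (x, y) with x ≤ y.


Step 1: Factor n = 377 = 13 · 29.
Step 2: Check the mod-4 condition on each prime factor: 13 ≡ 1 (mod 4), exponent 1; 29 ≡ 1 (mod 4), exponent 1.
All primes ≡ 3 (mod 4) appear to even exponent (or don't appear), so by the two-squares theorem n IS expressible as a sum of two squares.
Step 3: Build a representation. Here n = 13 · 29 is a product of primes ≡ 1 (mod 4). Each prime p ≡ 1 (mod 4) is itself a sum of two squares; find a² by testing p − a² for a perfect square:
  13: 13 − 1² = 12, 13 − 2² = 9 = 3² ⇒ 13 = 2² + 3².
  29: 29 − 1² = 28, 29 − 2² = 25 = 5² ⇒ 29 = 2² + 5².
  Combine using the Brahmagupta–Fibonacci identity (a² + b²)(c² + d²) = (ac − bd)² + (ad + bc)² = (ac + bd)² + (ad − bc)²:
  13 · 29 = 377: from (2² + 3²)(2² + 5²), take (2·2 − 3·5, 2·5 + 3·2) = (4 − 15, 10 + 6) = (-11, 16); dropping signs (only squares matter) gives (11, 16); check 11² + 16² = 121 + 256 = 377 ✓.
Step 4: Order so x ≤ y and verify: 11² + 16² = 121 + 256 = 377 = n. ✓

n = 377 = 11² + 16² (one valid representation with x ≤ y).


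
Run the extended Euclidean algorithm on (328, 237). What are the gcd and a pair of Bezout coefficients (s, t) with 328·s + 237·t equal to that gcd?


Euclidean algorithm on (328, 237) — divide until remainder is 0:
  328 = 1 · 237 + 91
  237 = 2 · 91 + 55
  91 = 1 · 55 + 36
  55 = 1 · 36 + 19
  36 = 1 · 19 + 17
  19 = 1 · 17 + 2
  17 = 8 · 2 + 1
  2 = 2 · 1 + 0
gcd(328, 237) = 1.
Track Bezout coefficients alongside the remainders: start with r₀ = 328 = a·1 + b·0 (s = 1, t = 0) and r₁ = 237 = a·0 + b·1 (s = 0, t = 1); each new remainder r_{k+1} = r_{k-1} − q_k·r_k inherits s_{k+1} = s_{k-1} − q_k·s_k, t_{k+1} = t_{k-1} − q_k·t_k, so r_k = a·s_k + b·t_k at every step:
  q = 1: r = 91, s = 1 − 1·0 = 1, t = 0 − 1·1 = -1  (check: 328·1 + 237·(-1) = 91)
  q = 2: r = 55, s = 0 − 2·1 = -2, t = 1 − 2·(-1) = 3  (check: 328·(-2) + 237·3 = 55)
  q = 1: r = 36, s = 1 − 1·(-2) = 3, t = -1 − 1·3 = -4  (check: 328·3 + 237·(-4) = 36)
  q = 1: r = 19, s = -2 − 1·3 = -5, t = 3 − 1·(-4) = 7  (check: 328·(-5) + 237·7 = 19)
  q = 1: r = 17, s = 3 − 1·(-5) = 8, t = -4 − 1·7 = -11  (check: 328·8 + 237·(-11) = 17)
  q = 1: r = 2, s = -5 − 1·8 = -13, t = 7 − 1·(-11) = 18  (check: 328·(-13) + 237·18 = 2)
  q = 8: r = 1, s = 8 − 8·(-13) = 112, t = -11 − 8·18 = -155  (check: 328·112 + 237·(-155) = 1)
The row with r = 1 (the gcd) gives the Bezout coefficients s = 112, t = -155.
Result: 328 · (112) + 237 · (-155) = 1.

gcd(328, 237) = 1; s = 112, t = -155 (check: 328·112 + 237·(-155) = 1).


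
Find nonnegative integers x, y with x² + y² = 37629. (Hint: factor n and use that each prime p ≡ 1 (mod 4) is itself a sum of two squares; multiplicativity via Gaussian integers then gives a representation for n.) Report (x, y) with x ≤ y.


Step 1: Factor n = 37629 = 3^2 · 37 · 113.
Step 2: Check the mod-4 condition on each prime factor: 3 ≡ 3 (mod 4), exponent 2 (must be even); 37 ≡ 1 (mod 4), exponent 1; 113 ≡ 1 (mod 4), exponent 1.
All primes ≡ 3 (mod 4) appear to even exponent (or don't appear), so by the two-squares theorem n IS expressible as a sum of two squares.
Step 3: Build a representation. Group n = k² · m with k = 3 and m = 37 · 113 = 4181 (a product of primes ≡ 1 (mod 4)); a representation of m scales to one of n via (k·x)² + (k·y)² = k²(x² + y²). Each prime p ≡ 1 (mod 4) is itself a sum of two squares; find a² by testing p − a² for a perfect square:
  37: 37 − 1² = 36 = 6² ⇒ 37 = 1² + 6².
  113: 113 − 1² = 112, 113 − 2² = 109, 113 − 3² = 104, 113 − 4² = 97, 113 − 5² = 88, 113 − 6² = 77, 113 − 7² = 64 = 8² ⇒ 113 = 7² + 8².
  Combine using the Brahmagupta–Fibonacci identity (a² + b²)(c² + d²) = (ac − bd)² + (ad + bc)² = (ac + bd)² + (ad − bc)²:
  37 · 113 = 4181: from (1² + 6²)(7² + 8²), take (1·7 − 6·8, 1·8 + 6·7) = (7 − 48, 8 + 42) = (-41, 50); dropping signs (only squares matter) gives (41, 50); check 41² + 50² = 1681 + 2500 = 4181 ✓.
  Scale by k = 3: (3·41, 3·50) = (123, 150).
Step 4: Order so x ≤ y and verify: 123² + 150² = 15129 + 22500 = 37629 = n. ✓

n = 37629 = 123² + 150² (one valid representation with x ≤ y).


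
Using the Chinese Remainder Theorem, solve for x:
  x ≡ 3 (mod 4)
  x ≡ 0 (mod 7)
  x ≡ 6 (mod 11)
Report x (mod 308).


Moduli 4, 7, 11 are pairwise coprime; by CRT there is a unique solution modulo M = 4 · 7 · 11 = 308.
Solve pairwise, accumulating the modulus:
  Start with x ≡ 3 (mod 4).
  Combine with x ≡ 0 (mod 7): since gcd(4, 7) = 1, we get a unique residue mod 28.
    Write x = 3 + 4·t and substitute into x ≡ 0 (mod 7): 4·t ≡ 0 − 3 = -3 (mod 7).
    Reduce coefficients mod 7: 4·t ≡ 4 (mod 7).
    The inverse of 4 mod 7 is 2 (since 4·2 = 8 = 1·7 + 1), so t ≡ 2·4 = 8 ≡ 1 (mod 7).
    Then x = 3 + 4·1 = 7, valid modulo lcm(4, 7) = 28: x ≡ 7 (mod 28).
  Combine with x ≡ 6 (mod 11): since gcd(28, 11) = 1, we get a unique residue mod 308.
    Write x = 7 + 28·t and substitute into x ≡ 6 (mod 11): 28·t ≡ 6 − 7 = -1 (mod 11).
    Reduce coefficients mod 11: 6·t ≡ 10 (mod 11).
    The inverse of 6 mod 11 is 2 (since 6·2 = 12 = 1·11 + 1), so t ≡ 2·10 = 20 ≡ 9 (mod 11).
    Then x = 7 + 28·9 = 259, valid modulo lcm(28, 11) = 308: x ≡ 259 (mod 308).
Verify: 259 mod 4 = 3 ✓, 259 mod 7 = 0 ✓, 259 mod 11 = 6 ✓.

x ≡ 259 (mod 308).


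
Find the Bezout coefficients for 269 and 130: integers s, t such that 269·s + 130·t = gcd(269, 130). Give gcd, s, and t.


Euclidean algorithm on (269, 130) — divide until remainder is 0:
  269 = 2 · 130 + 9
  130 = 14 · 9 + 4
  9 = 2 · 4 + 1
  4 = 4 · 1 + 0
gcd(269, 130) = 1.
Track Bezout coefficients alongside the remainders: start with r₀ = 269 = a·1 + b·0 (s = 1, t = 0) and r₁ = 130 = a·0 + b·1 (s = 0, t = 1); each new remainder r_{k+1} = r_{k-1} − q_k·r_k inherits s_{k+1} = s_{k-1} − q_k·s_k, t_{k+1} = t_{k-1} − q_k·t_k, so r_k = a·s_k + b·t_k at every step:
  q = 2: r = 9, s = 1 − 2·0 = 1, t = 0 − 2·1 = -2  (check: 269·1 + 130·(-2) = 9)
  q = 14: r = 4, s = 0 − 14·1 = -14, t = 1 − 14·(-2) = 29  (check: 269·(-14) + 130·29 = 4)
  q = 2: r = 1, s = 1 − 2·(-14) = 29, t = -2 − 2·29 = -60  (check: 269·29 + 130·(-60) = 1)
The row with r = 1 (the gcd) gives the Bezout coefficients s = 29, t = -60.
Result: 269 · (29) + 130 · (-60) = 1.

gcd(269, 130) = 1; s = 29, t = -60 (check: 269·29 + 130·(-60) = 1).


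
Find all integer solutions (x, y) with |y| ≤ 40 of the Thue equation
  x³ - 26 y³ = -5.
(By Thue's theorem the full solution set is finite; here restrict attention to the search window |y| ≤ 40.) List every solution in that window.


The equation is x³ - 26y³ = -5. For fixed y, x³ = 26·y³ − 5, so a solution requires the RHS to be a perfect cube.
Strategy: iterate y from -40 to 40, compute RHS = 26·y³ − 5, and check whether it is a (positive or negative) perfect cube.
Check small values of y:
  y = 0: RHS = -5 is not a perfect cube.
  y = 1: RHS = 21 is not a perfect cube.
  y = -1: RHS = -31 is not a perfect cube.
  y = 2: RHS = 203 is not a perfect cube.
  y = -2: RHS = -213 is not a perfect cube.
  y = 3: RHS = 697 is not a perfect cube.
  y = -3: RHS = -707 is not a perfect cube.
Continuing the search up to |y| = 40 finds no solutions either.
No (x, y) in the scanned range satisfies the equation.

No integer solutions with |y| ≤ 40.


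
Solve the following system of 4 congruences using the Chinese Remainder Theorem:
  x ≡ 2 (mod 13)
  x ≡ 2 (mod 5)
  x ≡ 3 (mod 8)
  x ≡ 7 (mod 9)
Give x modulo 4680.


Product of moduli M = 13 · 5 · 8 · 9 = 4680.
Merge one congruence at a time:
  Start: x ≡ 2 (mod 13).
  Combine with x ≡ 2 (mod 5); new modulus lcm = 65.
    Write x = 2 + 13·t and substitute into x ≡ 2 (mod 5): 13·t ≡ 2 − 2 = 0 (mod 5).
    Reduce coefficients mod 5: 3·t ≡ 0 (mod 5).
    The inverse of 3 mod 5 is 2 (since 3·2 = 6 = 1·5 + 1), so t ≡ 2·0 = 0 ≡ 0 (mod 5).
    Then x = 2 + 13·0 = 2, valid modulo lcm(13, 5) = 65: x ≡ 2 (mod 65).
  Combine with x ≡ 3 (mod 8); new modulus lcm = 520.
    Write x = 2 + 65·t and substitute into x ≡ 3 (mod 8): 65·t ≡ 3 − 2 = 1 (mod 8).
    Reduce coefficients mod 8: 1·t ≡ 1 (mod 8).
    So t ≡ 1 (mod 8).
    Then x = 2 + 65·1 = 67, valid modulo lcm(65, 8) = 520: x ≡ 67 (mod 520).
  Combine with x ≡ 7 (mod 9); new modulus lcm = 4680.
    Write x = 67 + 520·t and substitute into x ≡ 7 (mod 9): 520·t ≡ 7 − 67 = -60 (mod 9).
    Reduce coefficients mod 9: 7·t ≡ 3 (mod 9).
    The inverse of 7 mod 9 is 4 (since 7·4 = 28 = 3·9 + 1), so t ≡ 4·3 = 12 ≡ 3 (mod 9).
    Then x = 67 + 520·3 = 1627, valid modulo lcm(520, 9) = 4680: x ≡ 1627 (mod 4680).
Verify against each original: 1627 mod 13 = 2, 1627 mod 5 = 2, 1627 mod 8 = 3, 1627 mod 9 = 7.

x ≡ 1627 (mod 4680).


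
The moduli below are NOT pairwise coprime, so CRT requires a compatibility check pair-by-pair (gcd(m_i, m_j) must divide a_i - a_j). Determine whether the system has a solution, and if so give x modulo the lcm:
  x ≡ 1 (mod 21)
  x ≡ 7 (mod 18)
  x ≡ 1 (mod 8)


Moduli 21, 18, 8 are not pairwise coprime, so CRT works modulo lcm(m_i) when all pairwise compatibility conditions hold.
Pairwise compatibility: gcd(m_i, m_j) must divide a_i - a_j for every pair.
Merge one congruence at a time:
  Start: x ≡ 1 (mod 21).
  Combine with x ≡ 7 (mod 18): gcd(21, 18) = 3; 7 - 1 = 6, which IS divisible by 3, so compatible.
    Write x = 1 + 21·t and substitute into x ≡ 7 (mod 18): 21·t ≡ 7 − 1 = 6 (mod 18).
    Divide the congruence (and modulus) by g = 3: 7·t ≡ 2 (mod 6).
    Reduce coefficients mod 6: 1·t ≡ 2 (mod 6).
    So t ≡ 2 (mod 6).
    Then x = 1 + 21·2 = 43, valid modulo lcm(21, 18) = 126: x ≡ 43 (mod 126).
  Combine with x ≡ 1 (mod 8): gcd(126, 8) = 2; 1 - 43 = -42, which IS divisible by 2, so compatible.
    Write x = 43 + 126·t and substitute into x ≡ 1 (mod 8): 126·t ≡ 1 − 43 = -42 (mod 8).
    Divide the congruence (and modulus) by g = 2: 63·t ≡ -21 (mod 4).
    Reduce coefficients mod 4: 3·t ≡ 3 (mod 4).
    The inverse of 3 mod 4 is 3 (since 3·3 = 9 = 2·4 + 1), so t ≡ 3·3 = 9 ≡ 1 (mod 4).
    Then x = 43 + 126·1 = 169, valid modulo lcm(126, 8) = 504: x ≡ 169 (mod 504).
Verify: 169 mod 21 = 1, 169 mod 18 = 7, 169 mod 8 = 1.

x ≡ 169 (mod 504).


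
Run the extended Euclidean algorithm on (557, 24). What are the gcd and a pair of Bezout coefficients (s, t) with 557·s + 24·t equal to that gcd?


Euclidean algorithm on (557, 24) — divide until remainder is 0:
  557 = 23 · 24 + 5
  24 = 4 · 5 + 4
  5 = 1 · 4 + 1
  4 = 4 · 1 + 0
gcd(557, 24) = 1.
Track Bezout coefficients alongside the remainders: start with r₀ = 557 = a·1 + b·0 (s = 1, t = 0) and r₁ = 24 = a·0 + b·1 (s = 0, t = 1); each new remainder r_{k+1} = r_{k-1} − q_k·r_k inherits s_{k+1} = s_{k-1} − q_k·s_k, t_{k+1} = t_{k-1} − q_k·t_k, so r_k = a·s_k + b·t_k at every step:
  q = 23: r = 5, s = 1 − 23·0 = 1, t = 0 − 23·1 = -23  (check: 557·1 + 24·(-23) = 5)
  q = 4: r = 4, s = 0 − 4·1 = -4, t = 1 − 4·(-23) = 93  (check: 557·(-4) + 24·93 = 4)
  q = 1: r = 1, s = 1 − 1·(-4) = 5, t = -23 − 1·93 = -116  (check: 557·5 + 24·(-116) = 1)
The row with r = 1 (the gcd) gives the Bezout coefficients s = 5, t = -116.
Result: 557 · (5) + 24 · (-116) = 1.

gcd(557, 24) = 1; s = 5, t = -116 (check: 557·5 + 24·(-116) = 1).


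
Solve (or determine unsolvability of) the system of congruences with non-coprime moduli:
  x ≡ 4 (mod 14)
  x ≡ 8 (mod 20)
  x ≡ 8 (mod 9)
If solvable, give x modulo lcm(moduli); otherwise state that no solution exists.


Moduli 14, 20, 9 are not pairwise coprime, so CRT works modulo lcm(m_i) when all pairwise compatibility conditions hold.
Pairwise compatibility: gcd(m_i, m_j) must divide a_i - a_j for every pair.
Merge one congruence at a time:
  Start: x ≡ 4 (mod 14).
  Combine with x ≡ 8 (mod 20): gcd(14, 20) = 2; 8 - 4 = 4, which IS divisible by 2, so compatible.
    Write x = 4 + 14·t and substitute into x ≡ 8 (mod 20): 14·t ≡ 8 − 4 = 4 (mod 20).
    Divide the congruence (and modulus) by g = 2: 7·t ≡ 2 (mod 10).
    The inverse of 7 mod 10 is 3 (since 7·3 = 21 = 2·10 + 1), so t ≡ 3·2 = 6 ≡ 6 (mod 10).
    Then x = 4 + 14·6 = 88, valid modulo lcm(14, 20) = 140: x ≡ 88 (mod 140).
  Combine with x ≡ 8 (mod 9): gcd(140, 9) = 1; 8 - 88 = -80, which IS divisible by 1, so compatible.
    Write x = 88 + 140·t and substitute into x ≡ 8 (mod 9): 140·t ≡ 8 − 88 = -80 (mod 9).
    Reduce coefficients mod 9: 5·t ≡ 1 (mod 9).
    The inverse of 5 mod 9 is 2 (since 5·2 = 10 = 1·9 + 1), so t ≡ 2·1 = 2 ≡ 2 (mod 9).
    Then x = 88 + 140·2 = 368, valid modulo lcm(140, 9) = 1260: x ≡ 368 (mod 1260).
Verify: 368 mod 14 = 4, 368 mod 20 = 8, 368 mod 9 = 8.

x ≡ 368 (mod 1260).


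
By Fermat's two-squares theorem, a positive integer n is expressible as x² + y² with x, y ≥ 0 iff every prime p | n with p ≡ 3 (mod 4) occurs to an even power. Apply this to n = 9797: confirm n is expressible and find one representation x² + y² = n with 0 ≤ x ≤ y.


Step 1: Factor n = 9797 = 97 · 101.
Step 2: Check the mod-4 condition on each prime factor: 97 ≡ 1 (mod 4), exponent 1; 101 ≡ 1 (mod 4), exponent 1.
All primes ≡ 3 (mod 4) appear to even exponent (or don't appear), so by the two-squares theorem n IS expressible as a sum of two squares.
Step 3: Build a representation. Here n = 97 · 101 is a product of primes ≡ 1 (mod 4). Each prime p ≡ 1 (mod 4) is itself a sum of two squares; find a² by testing p − a² for a perfect square:
  97: 97 − 1² = 96, 97 − 2² = 93, 97 − 3² = 88, 97 − 4² = 81 = 9² ⇒ 97 = 4² + 9².
  101: 101 − 1² = 100 = 10² ⇒ 101 = 1² + 10².
  Combine using the Brahmagupta–Fibonacci identity (a² + b²)(c² + d²) = (ac − bd)² + (ad + bc)² = (ac + bd)² + (ad − bc)²:
  97 · 101 = 9797: from (4² + 9²)(1² + 10²), take (4·1 − 9·10, 4·10 + 9·1) = (4 − 90, 40 + 9) = (-86, 49); dropping signs (only squares matter) gives (86, 49); check 86² + 49² = 7396 + 2401 = 9797 ✓.
Step 4: Order so x ≤ y and verify: 49² + 86² = 2401 + 7396 = 9797 = n. ✓

n = 9797 = 49² + 86² (one valid representation with x ≤ y).


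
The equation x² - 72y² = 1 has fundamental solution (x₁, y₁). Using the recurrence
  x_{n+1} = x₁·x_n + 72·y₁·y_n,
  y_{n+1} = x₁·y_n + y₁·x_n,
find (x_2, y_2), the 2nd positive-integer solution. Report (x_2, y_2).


Step 1: Find the fundamental solution (x₁, y₁) of x² - 72y² = 1.
  Expand √72 as a continued fraction. a₀ = ⌊√72⌋ = 8; iterate m_{k+1} = d_k·a_k − m_k, d_{k+1} = (72 − m_{k+1}²)/d_k, a_{k+1} = ⌊(a₀ + m_{k+1})/d_{k+1}⌋ (starting m₀ = 0, d₀ = 1), with convergents p_k = a_k·p_{k-1} + p_{k-2}, q_k = a_k·q_{k-1} + q_{k-2} (p₋₁ = 1, q₋₁ = 0):
  k = 0: a₀ = 8; p₀/q₀ = 8/1; p₀² − 72·q₀² = 64 − 72 = -8.
  k = 1: m = 8, d = 8, a = ⌊(8 + 8)/8⌋ = 2; p/q = (2·8 + 1)/(2·1 + 0) = 17/2; p² − 72·q² = 289 − 288 = 1.
  The first convergent with p² − 72·q² = 1 gives the fundamental solution (x₁, y₁) = (17, 2).
Step 2: Apply the recurrence (x_{n+1}, y_{n+1}) = (x₁x_n + 72y₁y_n, x₁y_n + y₁x_n) repeatedly.
  From (x_1, y_1) = (17, 2): x_2 = 17·17 + 72·2·2 = 577; y_2 = 17·2 + 2·17 = 68.
Step 3: Verify x_2² - 72·y_2² = 332929 - 332928 = 1 (should be 1). ✓

(x_1, y_1) = (17, 2); (x_2, y_2) = (577, 68).
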